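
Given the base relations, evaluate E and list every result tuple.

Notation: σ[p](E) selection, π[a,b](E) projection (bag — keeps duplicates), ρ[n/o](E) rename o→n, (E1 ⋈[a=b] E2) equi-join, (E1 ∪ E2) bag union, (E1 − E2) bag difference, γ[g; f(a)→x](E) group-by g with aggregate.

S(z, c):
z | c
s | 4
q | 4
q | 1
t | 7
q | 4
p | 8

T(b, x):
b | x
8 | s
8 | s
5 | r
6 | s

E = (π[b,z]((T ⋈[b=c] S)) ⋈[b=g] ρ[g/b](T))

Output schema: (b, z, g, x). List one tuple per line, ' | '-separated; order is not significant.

Stepwise |·|:
  T → 4
  S → 6
  (T ⋈[b=c] S) → 2
  π[b,z]((T ⋈[b=c] S)) → 2
  T → 4
  ρ[g/b](T) → 4
  (π[b,z]((T ⋈[b=c] S)) ⋈[b=g] ρ[g/b](T)) → 4

== RESULT ==
b | z | g | x
8 | p | 8 | s
8 | p | 8 | s
8 | p | 8 | s
8 | p | 8 | s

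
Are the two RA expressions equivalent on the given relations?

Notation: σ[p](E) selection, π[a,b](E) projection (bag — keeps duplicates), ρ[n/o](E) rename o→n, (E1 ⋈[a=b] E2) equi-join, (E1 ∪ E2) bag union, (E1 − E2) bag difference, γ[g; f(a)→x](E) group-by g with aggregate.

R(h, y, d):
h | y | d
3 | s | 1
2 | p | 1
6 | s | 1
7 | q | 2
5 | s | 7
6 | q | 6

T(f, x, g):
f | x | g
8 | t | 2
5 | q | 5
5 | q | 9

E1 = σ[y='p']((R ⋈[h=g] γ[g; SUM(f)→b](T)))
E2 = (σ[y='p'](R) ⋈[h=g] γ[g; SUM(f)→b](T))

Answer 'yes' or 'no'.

E1 per-node cardinality:
  R → 6
  T → 3
  γ[g; SUM(f)→b](T) → 3
  (R ⋈[h=g] γ[g; SUM(f)→b](T)) → 2
  σ[y='p']((R ⋈[h=g] γ[g; SUM(f)→b](T))) → 1
E2 per-node cardinality:
  R → 6
  σ[y='p'](R) → 1
  T → 3
  γ[g; SUM(f)→b](T) → 3
  (σ[y='p'](R) ⋈[h=g] γ[g; SUM(f)→b](T)) → 1

E1 and E2 produce the same multiset:
h | y | d | g | b
2 | p | 1 | 2 | 8

yes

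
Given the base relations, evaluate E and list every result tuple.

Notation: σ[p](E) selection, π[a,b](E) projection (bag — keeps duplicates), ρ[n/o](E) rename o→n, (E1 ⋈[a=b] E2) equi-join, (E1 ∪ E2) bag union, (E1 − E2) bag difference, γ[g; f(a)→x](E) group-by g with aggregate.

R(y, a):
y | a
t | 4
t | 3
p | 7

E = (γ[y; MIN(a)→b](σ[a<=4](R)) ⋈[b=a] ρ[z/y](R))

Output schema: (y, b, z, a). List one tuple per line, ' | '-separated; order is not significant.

Subexpression sizes:
  R → 3
  σ[a<=4](R) → 2
  γ[y; MIN(a)→b](σ[a<=4](R)) → 1
  R → 3
  ρ[z/y](R) → 3
  (γ[y; MIN(a)→b](σ[a<=4](R)) ⋈[b=a] ρ[z/y](R)) → 1

== RESULT ==
y | b | z | a
t | 3 | t | 3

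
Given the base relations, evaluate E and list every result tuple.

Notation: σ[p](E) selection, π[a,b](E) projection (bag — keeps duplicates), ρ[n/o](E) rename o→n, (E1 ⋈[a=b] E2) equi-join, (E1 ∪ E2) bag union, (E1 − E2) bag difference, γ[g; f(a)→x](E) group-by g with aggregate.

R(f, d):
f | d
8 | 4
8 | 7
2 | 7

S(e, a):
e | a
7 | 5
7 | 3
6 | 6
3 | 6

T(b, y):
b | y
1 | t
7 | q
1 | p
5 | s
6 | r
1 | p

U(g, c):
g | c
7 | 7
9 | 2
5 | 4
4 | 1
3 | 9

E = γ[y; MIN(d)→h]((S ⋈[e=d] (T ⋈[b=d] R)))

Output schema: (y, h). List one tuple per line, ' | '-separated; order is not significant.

Per-node cardinality:
  S → 4
  T → 6
  R → 3
  (T ⋈[b=d] R) → 2
  (S ⋈[e=d] (T ⋈[b=d] R)) → 4
  γ[y; MIN(d)→h]((S ⋈[e=d] (T ⋈[b=d] R))) → 1

== RESULT ==
y | h
q | 7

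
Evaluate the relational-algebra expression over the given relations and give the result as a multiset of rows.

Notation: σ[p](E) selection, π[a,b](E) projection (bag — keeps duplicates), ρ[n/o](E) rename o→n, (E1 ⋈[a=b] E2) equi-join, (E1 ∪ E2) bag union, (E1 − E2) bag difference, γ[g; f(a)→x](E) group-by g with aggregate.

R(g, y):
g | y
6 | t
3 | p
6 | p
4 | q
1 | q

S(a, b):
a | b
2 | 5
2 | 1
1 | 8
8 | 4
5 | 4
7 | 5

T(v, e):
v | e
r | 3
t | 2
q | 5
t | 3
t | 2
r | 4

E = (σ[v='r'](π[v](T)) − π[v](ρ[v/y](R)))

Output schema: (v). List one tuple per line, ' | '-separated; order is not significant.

Row counts bottom-up:
  T → 6
  π[v](T) → 6
  σ[v='r'](π[v](T)) → 2
  R → 5
  ρ[v/y](R) → 5
  π[v](ρ[v/y](R)) → 5
  (σ[v='r'](π[v](T)) − π[v](ρ[v/y](R))) → 2

== RESULT ==
v
r
r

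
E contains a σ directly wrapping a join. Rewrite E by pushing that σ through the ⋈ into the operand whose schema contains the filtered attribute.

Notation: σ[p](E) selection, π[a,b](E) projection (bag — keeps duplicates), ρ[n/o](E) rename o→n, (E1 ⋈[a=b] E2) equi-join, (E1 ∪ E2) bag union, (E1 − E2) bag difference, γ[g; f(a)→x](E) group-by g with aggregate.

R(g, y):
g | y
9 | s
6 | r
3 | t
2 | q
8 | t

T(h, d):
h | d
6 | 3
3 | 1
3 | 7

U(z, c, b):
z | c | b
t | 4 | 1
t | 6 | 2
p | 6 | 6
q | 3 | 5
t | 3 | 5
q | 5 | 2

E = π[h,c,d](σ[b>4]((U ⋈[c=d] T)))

σ filters on b, owned by the left side.
E' = π[h,c,d]((σ[b>4](U) ⋈[c=d] T))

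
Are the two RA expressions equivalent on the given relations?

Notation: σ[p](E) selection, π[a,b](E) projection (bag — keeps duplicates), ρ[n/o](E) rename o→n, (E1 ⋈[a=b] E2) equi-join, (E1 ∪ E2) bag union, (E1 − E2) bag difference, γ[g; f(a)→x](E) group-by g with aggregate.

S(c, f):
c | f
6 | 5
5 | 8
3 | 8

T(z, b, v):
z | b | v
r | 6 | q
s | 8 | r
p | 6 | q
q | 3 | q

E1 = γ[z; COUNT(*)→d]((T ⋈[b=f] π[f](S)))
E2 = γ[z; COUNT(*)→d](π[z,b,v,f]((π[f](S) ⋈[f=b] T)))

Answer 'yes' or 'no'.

E1 per-node cardinality:
  T → 4
  S → 3
  π[f](S) → 3
  (T ⋈[b=f] π[f](S)) → 2
  γ[z; COUNT(*)→d]((T ⋈[b=f] π[f](S))) → 1
E2 per-node cardinality:
  S → 3
  π[f](S) → 3
  T → 4
  (π[f](S) ⋈[f=b] T) → 2
  π[z,b,v,f]((π[f](S) ⋈[f=b] T)) → 2
  γ[z; COUNT(*)→d](π[z,b,v,f]((π[f](S) ⋈[f=b] T))) → 1

E1 and E2 produce the same multiset:
z | d
s | 2

yes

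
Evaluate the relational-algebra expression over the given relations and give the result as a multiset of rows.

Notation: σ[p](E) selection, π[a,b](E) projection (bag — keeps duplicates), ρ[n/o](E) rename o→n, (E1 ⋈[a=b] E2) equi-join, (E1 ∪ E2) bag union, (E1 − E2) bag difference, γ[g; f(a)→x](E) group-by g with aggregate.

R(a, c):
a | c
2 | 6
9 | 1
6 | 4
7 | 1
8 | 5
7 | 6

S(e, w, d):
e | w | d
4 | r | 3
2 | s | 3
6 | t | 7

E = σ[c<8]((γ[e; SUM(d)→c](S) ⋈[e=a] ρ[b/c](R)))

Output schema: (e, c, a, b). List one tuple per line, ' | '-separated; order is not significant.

Stepwise |·|:
  S → 3
  γ[e; SUM(d)→c](S) → 3
  R → 6
  ρ[b/c](R) → 6
  (γ[e; SUM(d)→c](S) ⋈[e=a] ρ[b/c](R)) → 2
  σ[c<8]((γ[e; SUM(d)→c](S) ⋈[e=a] ρ[b/c](R))) → 2

== RESULT ==
e | c | a | b
2 | 3 | 2 | 6
6 | 7 | 6 | 4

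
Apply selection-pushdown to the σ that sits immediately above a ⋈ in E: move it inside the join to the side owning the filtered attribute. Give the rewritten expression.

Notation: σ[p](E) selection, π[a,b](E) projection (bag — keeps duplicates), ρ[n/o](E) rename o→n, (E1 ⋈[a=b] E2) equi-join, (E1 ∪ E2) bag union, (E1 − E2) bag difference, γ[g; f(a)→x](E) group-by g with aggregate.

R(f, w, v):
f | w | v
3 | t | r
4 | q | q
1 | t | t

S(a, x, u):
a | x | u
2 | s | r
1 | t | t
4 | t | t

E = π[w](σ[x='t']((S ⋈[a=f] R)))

σ filters on x, owned by the left side.
E' = π[w]((σ[x='t'](S) ⋈[a=f] R))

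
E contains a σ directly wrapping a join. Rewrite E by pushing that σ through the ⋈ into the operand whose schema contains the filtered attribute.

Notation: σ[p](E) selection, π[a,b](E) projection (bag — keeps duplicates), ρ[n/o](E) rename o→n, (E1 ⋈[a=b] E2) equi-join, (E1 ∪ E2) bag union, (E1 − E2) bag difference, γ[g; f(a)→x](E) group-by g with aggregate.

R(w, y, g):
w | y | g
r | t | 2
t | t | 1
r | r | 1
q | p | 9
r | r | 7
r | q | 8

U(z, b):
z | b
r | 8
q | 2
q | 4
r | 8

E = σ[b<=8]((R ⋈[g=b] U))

σ filters on b, owned by the right side.
E' = (R ⋈[g=b] σ[b<=8](U))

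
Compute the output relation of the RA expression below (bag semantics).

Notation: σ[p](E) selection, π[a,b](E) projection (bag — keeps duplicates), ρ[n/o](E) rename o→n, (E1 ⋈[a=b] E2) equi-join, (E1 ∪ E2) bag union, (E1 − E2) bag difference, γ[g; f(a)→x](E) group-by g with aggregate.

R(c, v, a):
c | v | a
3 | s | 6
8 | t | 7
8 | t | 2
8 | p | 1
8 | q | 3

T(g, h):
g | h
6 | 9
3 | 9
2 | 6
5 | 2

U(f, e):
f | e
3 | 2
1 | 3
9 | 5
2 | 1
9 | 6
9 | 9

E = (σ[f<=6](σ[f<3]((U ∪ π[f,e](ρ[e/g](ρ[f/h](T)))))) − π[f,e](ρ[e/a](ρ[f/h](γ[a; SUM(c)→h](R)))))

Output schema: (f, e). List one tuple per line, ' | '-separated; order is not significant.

Subexpression sizes:
  U → 6
  T → 4
  ρ[f/h](T) → 4
  ρ[e/g](ρ[f/h](T)) → 4
  π[f,e](ρ[e/g](ρ[f/h](T))) → 4
  (U ∪ π[f,e](ρ[e/g](ρ[f/h](T)))) → 10
  σ[f<3]((U ∪ π[f,e](ρ[e/g](ρ[f/h](T))))) → 3
  σ[f<=6](σ[f<3]((U ∪ π[f,e](ρ[e/g](ρ[f/h](T)))))) → 3
  R → 5
  γ[a; SUM(c)→h](R) → 5
  ρ[f/h](γ[a; SUM(c)→h](R)) → 5
  ρ[e/a](ρ[f/h](γ[a; SUM(c)→h](R))) → 5
  π[f,e](ρ[e/a](ρ[f/h](γ[a; SUM(c)→h](R)))) → 5
  (σ[f<=6](σ[f<3]((U ∪ π[f,e](ρ[e/g](ρ[f/h](T)))))) − π[f,e](ρ[e/a](ρ[f/h](γ[a; SUM(c)→h](R))))) → 3

== RESULT ==
f | e
1 | 3
2 | 1
2 | 5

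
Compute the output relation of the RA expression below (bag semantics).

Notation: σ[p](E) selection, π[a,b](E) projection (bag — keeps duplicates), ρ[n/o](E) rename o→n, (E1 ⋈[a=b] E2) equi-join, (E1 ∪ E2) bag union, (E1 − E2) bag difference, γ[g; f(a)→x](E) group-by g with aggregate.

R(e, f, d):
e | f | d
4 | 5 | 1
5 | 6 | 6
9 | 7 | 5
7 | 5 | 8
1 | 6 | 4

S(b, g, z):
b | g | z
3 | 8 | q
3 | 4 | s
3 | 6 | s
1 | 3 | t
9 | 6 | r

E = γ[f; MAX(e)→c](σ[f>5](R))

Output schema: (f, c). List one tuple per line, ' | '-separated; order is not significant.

Row counts bottom-up:
  R → 5
  σ[f>5](R) → 3
  γ[f; MAX(e)→c](σ[f>5](R)) → 2

== RESULT ==
f | c
6 | 5
7 | 9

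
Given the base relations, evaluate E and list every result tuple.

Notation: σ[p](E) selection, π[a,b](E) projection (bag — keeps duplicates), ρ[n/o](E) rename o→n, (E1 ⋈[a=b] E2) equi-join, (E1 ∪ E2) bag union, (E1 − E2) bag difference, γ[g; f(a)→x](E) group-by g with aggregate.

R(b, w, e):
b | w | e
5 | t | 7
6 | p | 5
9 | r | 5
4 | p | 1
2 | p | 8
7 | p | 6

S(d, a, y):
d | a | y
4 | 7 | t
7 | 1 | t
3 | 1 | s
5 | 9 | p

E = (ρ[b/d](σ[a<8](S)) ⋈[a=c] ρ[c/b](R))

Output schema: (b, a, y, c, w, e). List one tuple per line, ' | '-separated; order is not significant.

Per-node cardinality:
  S → 4
  σ[a<8](S) → 3
  ρ[b/d](σ[a<8](S)) → 3
  R → 6
  ρ[c/b](R) → 6
  (ρ[b/d](σ[a<8](S)) ⋈[a=c] ρ[c/b](R)) → 1

== RESULT ==
b | a | y | c | w | e
4 | 7 | t | 7 | p | 6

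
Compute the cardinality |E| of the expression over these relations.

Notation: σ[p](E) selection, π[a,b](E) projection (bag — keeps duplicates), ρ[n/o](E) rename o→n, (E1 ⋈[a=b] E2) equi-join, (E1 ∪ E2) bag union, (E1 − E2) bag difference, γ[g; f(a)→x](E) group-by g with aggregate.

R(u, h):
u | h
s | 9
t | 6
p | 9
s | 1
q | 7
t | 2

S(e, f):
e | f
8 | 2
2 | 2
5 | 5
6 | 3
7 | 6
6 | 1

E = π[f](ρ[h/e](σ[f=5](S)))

Per-node cardinality:
  S → 6
  σ[f=5](S) → 1
  ρ[h/e](σ[f=5](S)) → 1
  π[f](ρ[h/e](σ[f=5](S))) → 1

|E| = 1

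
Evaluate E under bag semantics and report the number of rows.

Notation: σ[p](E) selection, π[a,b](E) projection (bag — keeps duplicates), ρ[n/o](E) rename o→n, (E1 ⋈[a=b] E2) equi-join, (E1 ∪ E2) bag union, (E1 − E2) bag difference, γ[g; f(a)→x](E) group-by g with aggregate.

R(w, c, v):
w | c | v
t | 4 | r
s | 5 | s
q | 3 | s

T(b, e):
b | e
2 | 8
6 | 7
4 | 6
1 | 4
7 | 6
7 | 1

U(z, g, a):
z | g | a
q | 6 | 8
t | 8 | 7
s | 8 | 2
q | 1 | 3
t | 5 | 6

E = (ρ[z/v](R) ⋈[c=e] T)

Stepwise |·|:
  R → 3
  ρ[z/v](R) → 3
  T → 6
  (ρ[z/v](R) ⋈[c=e] T) → 1

|E| = 1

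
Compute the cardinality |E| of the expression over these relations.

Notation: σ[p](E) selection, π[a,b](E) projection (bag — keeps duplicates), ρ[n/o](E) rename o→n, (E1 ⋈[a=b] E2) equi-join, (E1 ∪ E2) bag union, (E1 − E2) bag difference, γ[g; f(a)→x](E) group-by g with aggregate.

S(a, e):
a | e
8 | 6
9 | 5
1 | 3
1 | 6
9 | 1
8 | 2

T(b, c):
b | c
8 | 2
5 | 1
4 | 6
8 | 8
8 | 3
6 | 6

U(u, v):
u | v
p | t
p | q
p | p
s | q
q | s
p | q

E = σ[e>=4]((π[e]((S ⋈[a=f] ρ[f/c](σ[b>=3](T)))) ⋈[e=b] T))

Stepwise |·|:
  S → 6
  T → 6
  σ[b>=3](T) → 6
  ρ[f/c](σ[b>=3](T)) → 6
  (S ⋈[a=f] ρ[f/c](σ[b>=3](T))) → 4
  π[e]((S ⋈[a=f] ρ[f/c](σ[b>=3](T)))) → 4
  T → 6
  (π[e]((S ⋈[a=f] ρ[f/c](σ[b>=3](T)))) ⋈[e=b] T) → 2
  σ[e>=4]((π[e]((S ⋈[a=f] ρ[f/c](σ[b>=3](T)))) ⋈[e=b] T)) → 2

|E| = 2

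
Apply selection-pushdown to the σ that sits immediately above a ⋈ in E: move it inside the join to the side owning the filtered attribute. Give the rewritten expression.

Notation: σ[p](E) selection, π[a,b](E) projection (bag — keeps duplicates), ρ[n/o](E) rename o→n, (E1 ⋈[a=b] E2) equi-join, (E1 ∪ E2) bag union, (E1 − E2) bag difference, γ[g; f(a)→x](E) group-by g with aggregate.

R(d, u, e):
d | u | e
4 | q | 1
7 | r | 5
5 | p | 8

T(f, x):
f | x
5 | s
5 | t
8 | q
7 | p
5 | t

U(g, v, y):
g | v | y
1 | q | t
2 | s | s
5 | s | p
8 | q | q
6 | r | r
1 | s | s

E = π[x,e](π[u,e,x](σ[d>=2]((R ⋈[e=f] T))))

σ filters on d, owned by the left side.
E' = π[x,e](π[u,e,x]((σ[d>=2](R) ⋈[e=f] T)))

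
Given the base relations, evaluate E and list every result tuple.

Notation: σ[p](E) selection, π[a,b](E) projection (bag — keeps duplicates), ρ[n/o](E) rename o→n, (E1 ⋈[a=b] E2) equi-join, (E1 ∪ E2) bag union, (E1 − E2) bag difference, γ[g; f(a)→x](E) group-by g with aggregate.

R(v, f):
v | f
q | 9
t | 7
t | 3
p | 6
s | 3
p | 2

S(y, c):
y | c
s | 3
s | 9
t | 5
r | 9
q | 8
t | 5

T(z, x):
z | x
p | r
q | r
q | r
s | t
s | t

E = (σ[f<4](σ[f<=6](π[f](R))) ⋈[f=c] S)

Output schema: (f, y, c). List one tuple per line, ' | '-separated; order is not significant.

Stepwise |·|:
  R → 6
  π[f](R) → 6
  σ[f<=6](π[f](R)) → 4
  σ[f<4](σ[f<=6](π[f](R))) → 3
  S → 6
  (σ[f<4](σ[f<=6](π[f](R))) ⋈[f=c] S) → 2

== RESULT ==
f | y | c
3 | s | 3
3 | s | 3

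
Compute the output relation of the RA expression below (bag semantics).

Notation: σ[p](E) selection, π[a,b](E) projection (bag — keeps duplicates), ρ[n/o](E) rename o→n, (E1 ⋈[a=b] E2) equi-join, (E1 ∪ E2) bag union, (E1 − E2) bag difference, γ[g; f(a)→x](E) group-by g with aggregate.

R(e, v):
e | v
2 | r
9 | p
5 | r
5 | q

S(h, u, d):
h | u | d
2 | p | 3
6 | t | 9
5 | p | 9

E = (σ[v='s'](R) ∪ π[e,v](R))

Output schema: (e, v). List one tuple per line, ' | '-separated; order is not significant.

Stepwise |·|:
  R → 4
  σ[v='s'](R) → 0
  R → 4
  π[e,v](R) → 4
  (σ[v='s'](R) ∪ π[e,v](R)) → 4

== RESULT ==
e | v
2 | r
5 | q
5 | r
9 | p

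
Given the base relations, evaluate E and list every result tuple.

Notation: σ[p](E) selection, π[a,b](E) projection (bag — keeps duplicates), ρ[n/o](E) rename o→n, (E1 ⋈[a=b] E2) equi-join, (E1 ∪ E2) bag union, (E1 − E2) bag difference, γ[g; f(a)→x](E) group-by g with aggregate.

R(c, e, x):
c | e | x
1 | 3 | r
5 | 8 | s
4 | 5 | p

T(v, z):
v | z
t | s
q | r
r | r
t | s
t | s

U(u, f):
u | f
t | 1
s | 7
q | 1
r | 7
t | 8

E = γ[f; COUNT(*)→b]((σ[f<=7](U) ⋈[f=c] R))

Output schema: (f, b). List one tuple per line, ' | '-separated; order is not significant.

Row counts bottom-up:
  U → 5
  σ[f<=7](U) → 4
  R → 3
  (σ[f<=7](U) ⋈[f=c] R) → 2
  γ[f; COUNT(*)→b]((σ[f<=7](U) ⋈[f=c] R)) → 1

== RESULT ==
f | b
1 | 2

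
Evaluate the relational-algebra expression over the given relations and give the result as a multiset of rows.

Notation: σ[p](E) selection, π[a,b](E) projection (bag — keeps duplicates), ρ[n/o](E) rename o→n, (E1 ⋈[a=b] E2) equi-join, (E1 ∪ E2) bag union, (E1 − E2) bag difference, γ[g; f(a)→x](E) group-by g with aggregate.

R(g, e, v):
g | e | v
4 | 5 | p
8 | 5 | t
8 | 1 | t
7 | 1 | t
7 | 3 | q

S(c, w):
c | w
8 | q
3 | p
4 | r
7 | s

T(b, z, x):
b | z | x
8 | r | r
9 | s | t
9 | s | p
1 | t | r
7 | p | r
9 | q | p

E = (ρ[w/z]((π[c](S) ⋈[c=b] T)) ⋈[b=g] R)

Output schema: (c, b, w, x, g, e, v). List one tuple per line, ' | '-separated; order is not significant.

Stepwise |·|:
  S → 4
  π[c](S) → 4
  T → 6
  (π[c](S) ⋈[c=b] T) → 2
  ρ[w/z]((π[c](S) ⋈[c=b] T)) → 2
  R → 5
  (ρ[w/z]((π[c](S) ⋈[c=b] T)) ⋈[b=g] R) → 4

== RESULT ==
c | b | w | x | g | e | v
7 | 7 | p | r | 7 | 1 | t
7 | 7 | p | r | 7 | 3 | q
8 | 8 | r | r | 8 | 1 | t
8 | 8 | r | r | 8 | 5 | t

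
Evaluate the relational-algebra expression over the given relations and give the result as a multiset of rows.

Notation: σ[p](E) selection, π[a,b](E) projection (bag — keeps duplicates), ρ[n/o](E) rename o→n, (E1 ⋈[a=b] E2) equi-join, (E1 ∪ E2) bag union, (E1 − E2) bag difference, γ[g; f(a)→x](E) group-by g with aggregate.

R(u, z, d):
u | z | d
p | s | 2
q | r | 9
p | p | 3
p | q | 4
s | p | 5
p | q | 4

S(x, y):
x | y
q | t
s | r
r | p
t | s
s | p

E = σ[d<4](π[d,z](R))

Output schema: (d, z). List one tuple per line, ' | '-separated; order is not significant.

Stepwise |·|:
  R → 6
  π[d,z](R) → 6
  σ[d<4](π[d,z](R)) → 2

== RESULT ==
d | z
2 | s
3 | p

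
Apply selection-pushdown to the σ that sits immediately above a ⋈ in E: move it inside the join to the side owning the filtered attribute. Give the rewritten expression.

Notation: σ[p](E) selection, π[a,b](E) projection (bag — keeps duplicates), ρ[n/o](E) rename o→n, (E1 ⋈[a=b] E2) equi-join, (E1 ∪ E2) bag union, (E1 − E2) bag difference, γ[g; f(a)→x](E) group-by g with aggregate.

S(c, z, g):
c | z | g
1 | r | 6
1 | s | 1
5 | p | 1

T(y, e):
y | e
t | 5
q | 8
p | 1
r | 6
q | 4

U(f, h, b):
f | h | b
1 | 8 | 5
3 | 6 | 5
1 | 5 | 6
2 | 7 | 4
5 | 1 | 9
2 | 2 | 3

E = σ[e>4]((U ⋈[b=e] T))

σ filters on e, owned by the right side.
E' = (U ⋈[b=e] σ[e>4](T))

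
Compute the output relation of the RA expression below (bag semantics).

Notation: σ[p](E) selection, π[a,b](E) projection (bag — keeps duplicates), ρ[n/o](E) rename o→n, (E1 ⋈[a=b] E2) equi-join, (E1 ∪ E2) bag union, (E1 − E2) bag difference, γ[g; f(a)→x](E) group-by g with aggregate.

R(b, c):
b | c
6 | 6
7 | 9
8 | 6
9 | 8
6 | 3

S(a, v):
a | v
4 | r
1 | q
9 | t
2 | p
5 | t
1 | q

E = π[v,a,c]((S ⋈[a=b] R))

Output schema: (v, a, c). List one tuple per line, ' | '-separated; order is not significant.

Subexpression sizes:
  S → 6
  R → 5
  (S ⋈[a=b] R) → 1
  π[v,a,c]((S ⋈[a=b] R)) → 1

== RESULT ==
v | a | c
t | 9 | 8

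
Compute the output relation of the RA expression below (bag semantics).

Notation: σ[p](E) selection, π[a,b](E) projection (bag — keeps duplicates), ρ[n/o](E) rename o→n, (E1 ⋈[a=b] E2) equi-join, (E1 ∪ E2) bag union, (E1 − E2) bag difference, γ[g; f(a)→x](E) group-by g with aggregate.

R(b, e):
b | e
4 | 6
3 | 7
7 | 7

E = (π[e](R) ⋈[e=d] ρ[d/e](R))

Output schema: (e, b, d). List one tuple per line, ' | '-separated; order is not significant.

Row counts bottom-up:
  R → 3
  π[e](R) → 3
  R → 3
  ρ[d/e](R) → 3
  (π[e](R) ⋈[e=d] ρ[d/e](R)) → 5

== RESULT ==
e | b | d
6 | 4 | 6
7 | 3 | 7
7 | 3 | 7
7 | 7 | 7
7 | 7 | 7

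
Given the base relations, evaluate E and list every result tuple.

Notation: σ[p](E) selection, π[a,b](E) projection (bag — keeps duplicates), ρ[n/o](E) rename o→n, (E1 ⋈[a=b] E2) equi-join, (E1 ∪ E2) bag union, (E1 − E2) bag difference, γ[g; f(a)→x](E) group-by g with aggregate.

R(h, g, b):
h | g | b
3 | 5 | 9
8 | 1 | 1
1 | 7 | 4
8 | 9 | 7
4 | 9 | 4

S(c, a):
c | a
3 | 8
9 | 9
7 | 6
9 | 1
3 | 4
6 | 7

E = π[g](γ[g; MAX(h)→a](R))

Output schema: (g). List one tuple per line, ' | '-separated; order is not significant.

Stepwise |·|:
  R → 5
  γ[g; MAX(h)→a](R) → 4
  π[g](γ[g; MAX(h)→a](R)) → 4

== RESULT ==
g
1
5
7
9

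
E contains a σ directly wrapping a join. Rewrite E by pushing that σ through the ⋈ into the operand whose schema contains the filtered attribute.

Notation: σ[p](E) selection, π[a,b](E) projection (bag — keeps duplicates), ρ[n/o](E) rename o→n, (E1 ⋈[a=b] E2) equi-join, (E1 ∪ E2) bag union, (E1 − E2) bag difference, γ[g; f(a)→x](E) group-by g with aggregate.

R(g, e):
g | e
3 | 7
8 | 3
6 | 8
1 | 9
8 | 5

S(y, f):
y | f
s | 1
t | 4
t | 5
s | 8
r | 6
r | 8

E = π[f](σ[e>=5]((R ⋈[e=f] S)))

σ filters on e, owned by the left side.
E' = π[f]((σ[e>=5](R) ⋈[e=f] S))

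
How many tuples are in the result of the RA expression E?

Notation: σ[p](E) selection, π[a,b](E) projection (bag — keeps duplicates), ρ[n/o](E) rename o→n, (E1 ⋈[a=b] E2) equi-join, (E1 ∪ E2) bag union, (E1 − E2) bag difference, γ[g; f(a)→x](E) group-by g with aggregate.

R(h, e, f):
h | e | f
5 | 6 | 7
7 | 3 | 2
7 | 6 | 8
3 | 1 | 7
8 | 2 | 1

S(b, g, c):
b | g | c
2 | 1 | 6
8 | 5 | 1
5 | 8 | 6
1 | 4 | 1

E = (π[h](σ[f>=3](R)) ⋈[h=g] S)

Stepwise |·|:
  R → 5
  σ[f>=3](R) → 3
  π[h](σ[f>=3](R)) → 3
  S → 4
  (π[h](σ[f>=3](R)) ⋈[h=g] S) → 1

|E| = 1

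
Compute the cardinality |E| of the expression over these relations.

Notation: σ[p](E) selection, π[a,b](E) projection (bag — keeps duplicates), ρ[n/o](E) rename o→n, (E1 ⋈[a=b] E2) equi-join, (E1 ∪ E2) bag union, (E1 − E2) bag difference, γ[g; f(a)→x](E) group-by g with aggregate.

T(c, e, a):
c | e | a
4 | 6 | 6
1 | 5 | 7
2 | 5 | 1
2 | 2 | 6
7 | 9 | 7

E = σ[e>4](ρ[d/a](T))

Stepwise |·|:
  T → 5
  ρ[d/a](T) → 5
  σ[e>4](ρ[d/a](T)) → 4

|E| = 4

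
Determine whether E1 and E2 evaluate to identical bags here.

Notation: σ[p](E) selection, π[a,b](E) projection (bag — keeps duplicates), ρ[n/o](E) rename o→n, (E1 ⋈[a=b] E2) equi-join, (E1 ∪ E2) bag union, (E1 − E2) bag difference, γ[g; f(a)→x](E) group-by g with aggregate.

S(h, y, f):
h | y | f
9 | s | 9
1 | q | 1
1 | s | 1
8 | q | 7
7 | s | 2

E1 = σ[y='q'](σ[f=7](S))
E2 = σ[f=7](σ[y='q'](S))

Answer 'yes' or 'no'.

E1 per-node cardinality:
  S → 5
  σ[f=7](S) → 1
  σ[y='q'](σ[f=7](S)) → 1
E2 per-node cardinality:
  S → 5
  σ[y='q'](S) → 2
  σ[f=7](σ[y='q'](S)) → 1

E1 and E2 produce the same multiset:
h | y | f
8 | q | 7

yes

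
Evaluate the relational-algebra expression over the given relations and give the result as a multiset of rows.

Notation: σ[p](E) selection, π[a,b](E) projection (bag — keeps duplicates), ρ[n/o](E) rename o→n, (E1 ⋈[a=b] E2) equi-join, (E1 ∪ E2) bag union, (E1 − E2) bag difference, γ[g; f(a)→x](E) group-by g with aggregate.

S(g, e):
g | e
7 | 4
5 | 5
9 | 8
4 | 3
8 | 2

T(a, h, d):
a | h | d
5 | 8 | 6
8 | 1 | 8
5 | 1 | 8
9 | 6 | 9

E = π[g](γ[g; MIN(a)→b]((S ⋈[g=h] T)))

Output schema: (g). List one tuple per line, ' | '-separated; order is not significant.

Subexpression sizes:
  S → 5
  T → 4
  (S ⋈[g=h] T) → 1
  γ[g; MIN(a)→b]((S ⋈[g=h] T)) → 1
  π[g](γ[g; MIN(a)→b]((S ⋈[g=h] T))) → 1

== RESULT ==
g
8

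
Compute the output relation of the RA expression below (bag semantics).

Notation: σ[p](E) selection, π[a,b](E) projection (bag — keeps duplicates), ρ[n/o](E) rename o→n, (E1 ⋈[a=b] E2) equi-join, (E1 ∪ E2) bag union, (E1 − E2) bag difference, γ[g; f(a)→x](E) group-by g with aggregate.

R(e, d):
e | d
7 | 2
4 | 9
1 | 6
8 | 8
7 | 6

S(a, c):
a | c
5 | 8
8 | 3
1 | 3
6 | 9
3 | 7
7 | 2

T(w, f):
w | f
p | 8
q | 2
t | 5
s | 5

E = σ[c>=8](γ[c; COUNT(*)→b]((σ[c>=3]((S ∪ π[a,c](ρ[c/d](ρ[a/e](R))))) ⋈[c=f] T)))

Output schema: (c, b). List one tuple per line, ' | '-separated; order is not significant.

Row counts bottom-up:
  S → 6
  R → 5
  ρ[a/e](R) → 5
  ρ[c/d](ρ[a/e](R)) → 5
  π[a,c](ρ[c/d](ρ[a/e](R))) → 5
  (S ∪ π[a,c](ρ[c/d](ρ[a/e](R)))) → 11
  σ[c>=3]((S ∪ π[a,c](ρ[c/d](ρ[a/e](R))))) → 9
  T → 4
  (σ[c>=3]((S ∪ π[a,c](ρ[c/d](ρ[a/e](R))))) ⋈[c=f] T) → 2
  γ[c; COUNT(*)→b]((σ[c>=3]((S ∪ π[a,c](ρ[c/d](ρ[a/e](R))))) ⋈[c=f] T)) → 1
  σ[c>=8](γ[c; COUNT(*)→b]((σ[c>=3]((S ∪ π[a,c](ρ[c/d](ρ[a/e](R))))) ⋈[c=f] T))) → 1

== RESULT ==
c | b
8 | 2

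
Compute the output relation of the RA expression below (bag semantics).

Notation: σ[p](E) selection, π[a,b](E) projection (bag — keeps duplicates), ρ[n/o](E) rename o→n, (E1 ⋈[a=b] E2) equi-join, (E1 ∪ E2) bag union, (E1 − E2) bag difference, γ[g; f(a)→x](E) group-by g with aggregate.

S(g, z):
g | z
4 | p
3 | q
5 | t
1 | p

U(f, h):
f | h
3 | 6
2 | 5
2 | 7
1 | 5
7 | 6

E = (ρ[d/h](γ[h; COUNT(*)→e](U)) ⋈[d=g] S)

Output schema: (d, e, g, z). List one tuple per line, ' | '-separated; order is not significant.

Stepwise |·|:
  U → 5
  γ[h; COUNT(*)→e](U) → 3
  ρ[d/h](γ[h; COUNT(*)→e](U)) → 3
  S → 4
  (ρ[d/h](γ[h; COUNT(*)→e](U)) ⋈[d=g] S) → 1

== RESULT ==
d | e | g | z
5 | 2 | 5 | t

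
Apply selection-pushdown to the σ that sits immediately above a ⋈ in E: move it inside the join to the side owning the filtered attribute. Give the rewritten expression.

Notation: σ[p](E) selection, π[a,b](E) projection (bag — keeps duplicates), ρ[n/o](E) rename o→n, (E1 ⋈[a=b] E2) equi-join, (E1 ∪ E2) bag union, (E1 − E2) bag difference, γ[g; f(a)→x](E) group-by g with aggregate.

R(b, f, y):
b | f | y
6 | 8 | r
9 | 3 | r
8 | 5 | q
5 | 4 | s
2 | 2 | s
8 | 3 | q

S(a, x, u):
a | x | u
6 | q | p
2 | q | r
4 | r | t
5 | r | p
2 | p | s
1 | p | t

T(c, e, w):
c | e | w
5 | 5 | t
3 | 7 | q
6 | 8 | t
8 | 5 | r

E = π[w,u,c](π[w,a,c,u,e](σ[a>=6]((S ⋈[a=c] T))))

σ filters on a, owned by the left side.
E' = π[w,u,c](π[w,a,c,u,e]((σ[a>=6](S) ⋈[a=c] T)))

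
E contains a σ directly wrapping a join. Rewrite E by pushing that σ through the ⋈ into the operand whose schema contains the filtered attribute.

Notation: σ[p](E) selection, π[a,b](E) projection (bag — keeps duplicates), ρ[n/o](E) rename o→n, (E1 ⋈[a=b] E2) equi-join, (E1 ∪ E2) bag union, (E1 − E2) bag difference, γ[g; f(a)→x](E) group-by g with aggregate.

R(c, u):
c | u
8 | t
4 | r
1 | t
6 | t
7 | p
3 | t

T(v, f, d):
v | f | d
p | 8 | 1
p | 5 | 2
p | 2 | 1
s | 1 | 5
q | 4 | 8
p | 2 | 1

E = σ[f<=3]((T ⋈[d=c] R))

σ filters on f, owned by the left side.
E' = (σ[f<=3](T) ⋈[d=c] R)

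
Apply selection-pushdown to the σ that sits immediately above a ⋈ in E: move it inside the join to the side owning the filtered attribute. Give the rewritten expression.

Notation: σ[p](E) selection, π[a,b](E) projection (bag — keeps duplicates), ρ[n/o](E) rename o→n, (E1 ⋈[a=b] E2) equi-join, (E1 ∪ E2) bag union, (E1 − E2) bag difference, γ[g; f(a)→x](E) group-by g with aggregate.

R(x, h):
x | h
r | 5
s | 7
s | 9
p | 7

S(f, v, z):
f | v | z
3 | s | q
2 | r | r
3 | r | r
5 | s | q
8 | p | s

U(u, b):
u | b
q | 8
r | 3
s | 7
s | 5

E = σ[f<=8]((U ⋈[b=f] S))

σ filters on f, owned by the right side.
E' = (U ⋈[b=f] σ[f<=8](S))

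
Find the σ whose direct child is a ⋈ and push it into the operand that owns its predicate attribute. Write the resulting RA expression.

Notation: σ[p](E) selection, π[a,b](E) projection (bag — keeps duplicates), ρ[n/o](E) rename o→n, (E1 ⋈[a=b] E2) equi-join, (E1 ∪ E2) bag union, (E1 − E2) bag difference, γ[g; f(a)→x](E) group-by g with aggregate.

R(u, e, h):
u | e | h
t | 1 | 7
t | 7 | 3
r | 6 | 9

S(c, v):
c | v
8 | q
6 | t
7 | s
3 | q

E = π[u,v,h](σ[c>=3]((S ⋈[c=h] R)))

σ filters on c, owned by the left side.
E' = π[u,v,h]((σ[c>=3](S) ⋈[c=h] R))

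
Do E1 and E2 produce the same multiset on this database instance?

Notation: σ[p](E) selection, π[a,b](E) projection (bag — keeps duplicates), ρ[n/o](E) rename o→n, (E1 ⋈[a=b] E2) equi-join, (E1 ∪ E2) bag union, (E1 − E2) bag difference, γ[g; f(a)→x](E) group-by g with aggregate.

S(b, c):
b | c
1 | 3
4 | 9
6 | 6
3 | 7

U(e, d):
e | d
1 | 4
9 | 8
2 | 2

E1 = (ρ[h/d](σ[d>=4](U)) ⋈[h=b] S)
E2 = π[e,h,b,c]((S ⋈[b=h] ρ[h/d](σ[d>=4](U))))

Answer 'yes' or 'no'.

E1 stepwise |·|:
  U → 3
  σ[d>=4](U) → 2
  ρ[h/d](σ[d>=4](U)) → 2
  S → 4
  (ρ[h/d](σ[d>=4](U)) ⋈[h=b] S) → 1
E2 stepwise |·|:
  S → 4
  U → 3
  σ[d>=4](U) → 2
  ρ[h/d](σ[d>=4](U)) → 2
  (S ⋈[b=h] ρ[h/d](σ[d>=4](U))) → 1
  π[e,h,b,c]((S ⋈[b=h] ρ[h/d](σ[d>=4](U)))) → 1

E1 and E2 produce the same multiset:
e | h | b | c
1 | 4 | 4 | 9

yes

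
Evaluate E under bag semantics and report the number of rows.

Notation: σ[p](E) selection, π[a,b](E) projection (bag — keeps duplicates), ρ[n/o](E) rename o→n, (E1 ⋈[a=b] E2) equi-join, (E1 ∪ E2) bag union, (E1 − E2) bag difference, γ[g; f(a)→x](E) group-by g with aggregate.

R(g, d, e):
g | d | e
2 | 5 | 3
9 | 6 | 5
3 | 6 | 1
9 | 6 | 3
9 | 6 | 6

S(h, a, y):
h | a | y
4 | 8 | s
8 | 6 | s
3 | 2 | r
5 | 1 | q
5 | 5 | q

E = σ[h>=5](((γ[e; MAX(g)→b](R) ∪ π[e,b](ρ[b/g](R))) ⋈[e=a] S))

Per-node cardinality:
  R → 5
  γ[e; MAX(g)→b](R) → 4
  R → 5
  ρ[b/g](R) → 5
  π[e,b](ρ[b/g](R)) → 5
  (γ[e; MAX(g)→b](R) ∪ π[e,b](ρ[b/g](R))) → 9
  S → 5
  ((γ[e; MAX(g)→b](R) ∪ π[e,b](ρ[b/g](R))) ⋈[e=a] S) → 6
  σ[h>=5](((γ[e; MAX(g)→b](R) ∪ π[e,b](ρ[b/g](R))) ⋈[e=a] S)) → 6

|E| = 6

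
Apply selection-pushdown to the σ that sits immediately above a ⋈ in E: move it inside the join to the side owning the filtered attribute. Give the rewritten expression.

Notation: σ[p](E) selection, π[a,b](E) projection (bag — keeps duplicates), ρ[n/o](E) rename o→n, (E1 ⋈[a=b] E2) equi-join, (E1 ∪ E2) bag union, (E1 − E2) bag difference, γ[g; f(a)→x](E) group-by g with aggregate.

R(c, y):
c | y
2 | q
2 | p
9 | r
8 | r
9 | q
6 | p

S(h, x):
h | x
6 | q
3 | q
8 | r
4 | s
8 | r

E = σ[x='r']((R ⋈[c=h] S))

σ filters on x, owned by the right side.
E' = (R ⋈[c=h] σ[x='r'](S))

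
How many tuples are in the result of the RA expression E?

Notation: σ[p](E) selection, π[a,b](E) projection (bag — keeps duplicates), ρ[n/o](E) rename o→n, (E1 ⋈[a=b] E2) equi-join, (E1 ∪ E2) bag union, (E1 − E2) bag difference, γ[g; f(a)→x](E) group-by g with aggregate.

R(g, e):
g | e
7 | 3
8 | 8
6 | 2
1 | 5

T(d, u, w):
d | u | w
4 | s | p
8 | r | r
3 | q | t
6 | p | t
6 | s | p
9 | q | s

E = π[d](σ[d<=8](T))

Per-node cardinality:
  T → 6
  σ[d<=8](T) → 5
  π[d](σ[d<=8](T)) → 5

|E| = 5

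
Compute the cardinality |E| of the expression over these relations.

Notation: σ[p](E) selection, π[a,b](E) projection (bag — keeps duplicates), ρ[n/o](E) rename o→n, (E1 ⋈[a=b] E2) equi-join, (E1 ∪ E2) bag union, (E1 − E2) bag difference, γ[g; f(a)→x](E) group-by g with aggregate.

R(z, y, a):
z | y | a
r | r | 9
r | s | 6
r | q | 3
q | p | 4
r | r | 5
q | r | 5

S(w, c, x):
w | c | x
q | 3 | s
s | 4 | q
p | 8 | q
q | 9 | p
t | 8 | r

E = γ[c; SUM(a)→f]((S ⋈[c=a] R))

Stepwise |·|:
  S → 5
  R → 6
  (S ⋈[c=a] R) → 3
  γ[c; SUM(a)→f]((S ⋈[c=a] R)) → 3

|E| = 3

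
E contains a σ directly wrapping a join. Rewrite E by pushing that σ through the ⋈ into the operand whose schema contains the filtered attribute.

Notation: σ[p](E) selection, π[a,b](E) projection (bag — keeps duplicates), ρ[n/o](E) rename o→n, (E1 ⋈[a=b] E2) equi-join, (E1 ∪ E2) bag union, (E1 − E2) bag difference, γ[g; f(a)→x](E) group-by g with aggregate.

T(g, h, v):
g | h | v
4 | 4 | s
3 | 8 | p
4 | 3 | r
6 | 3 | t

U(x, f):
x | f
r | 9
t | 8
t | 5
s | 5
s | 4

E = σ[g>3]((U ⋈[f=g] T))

σ filters on g, owned by the right side.
E' = (U ⋈[f=g] σ[g>3](T))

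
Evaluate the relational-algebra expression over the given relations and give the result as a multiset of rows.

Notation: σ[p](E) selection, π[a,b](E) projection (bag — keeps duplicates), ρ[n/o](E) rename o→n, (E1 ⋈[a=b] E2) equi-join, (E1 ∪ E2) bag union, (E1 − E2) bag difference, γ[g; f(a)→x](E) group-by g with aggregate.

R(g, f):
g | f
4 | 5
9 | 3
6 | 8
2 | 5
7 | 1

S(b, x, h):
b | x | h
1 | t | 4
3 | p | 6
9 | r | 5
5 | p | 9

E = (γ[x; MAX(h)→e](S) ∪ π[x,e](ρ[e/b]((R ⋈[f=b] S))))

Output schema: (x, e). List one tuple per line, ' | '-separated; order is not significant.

Per-node cardinality:
  S → 4
  γ[x; MAX(h)→e](S) → 3
  R → 5
  S → 4
  (R ⋈[f=b] S) → 4
  ρ[e/b]((R ⋈[f=b] S)) → 4
  π[x,e](ρ[e/b]((R ⋈[f=b] S))) → 4
  (γ[x; MAX(h)→e](S) ∪ π[x,e](ρ[e/b]((R ⋈[f=b] S)))) → 7

== RESULT ==
x | e
p | 3
p | 5
p | 5
p | 9
r | 5
t | 1
t | 4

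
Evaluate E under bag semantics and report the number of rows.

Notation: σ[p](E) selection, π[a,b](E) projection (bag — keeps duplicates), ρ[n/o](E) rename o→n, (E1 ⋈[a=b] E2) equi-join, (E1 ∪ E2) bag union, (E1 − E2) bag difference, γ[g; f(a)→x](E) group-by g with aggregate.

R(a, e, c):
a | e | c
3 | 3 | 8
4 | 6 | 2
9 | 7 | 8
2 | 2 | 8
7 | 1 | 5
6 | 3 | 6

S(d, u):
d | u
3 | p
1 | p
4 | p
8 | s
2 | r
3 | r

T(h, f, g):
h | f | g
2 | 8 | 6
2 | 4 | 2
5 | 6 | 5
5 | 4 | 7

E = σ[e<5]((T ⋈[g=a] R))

Row counts bottom-up:
  T → 4
  R → 6
  (T ⋈[g=a] R) → 3
  σ[e<5]((T ⋈[g=a] R)) → 3

|E| = 3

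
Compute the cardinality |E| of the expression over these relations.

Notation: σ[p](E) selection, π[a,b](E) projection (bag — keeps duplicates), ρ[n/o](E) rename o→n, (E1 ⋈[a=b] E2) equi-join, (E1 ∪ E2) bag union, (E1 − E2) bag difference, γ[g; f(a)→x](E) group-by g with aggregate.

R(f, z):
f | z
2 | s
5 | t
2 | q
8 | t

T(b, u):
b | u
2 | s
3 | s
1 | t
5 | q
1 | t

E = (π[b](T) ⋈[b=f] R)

Per-node cardinality:
  T → 5
  π[b](T) → 5
  R → 4
  (π[b](T) ⋈[b=f] R) → 3

|E| = 3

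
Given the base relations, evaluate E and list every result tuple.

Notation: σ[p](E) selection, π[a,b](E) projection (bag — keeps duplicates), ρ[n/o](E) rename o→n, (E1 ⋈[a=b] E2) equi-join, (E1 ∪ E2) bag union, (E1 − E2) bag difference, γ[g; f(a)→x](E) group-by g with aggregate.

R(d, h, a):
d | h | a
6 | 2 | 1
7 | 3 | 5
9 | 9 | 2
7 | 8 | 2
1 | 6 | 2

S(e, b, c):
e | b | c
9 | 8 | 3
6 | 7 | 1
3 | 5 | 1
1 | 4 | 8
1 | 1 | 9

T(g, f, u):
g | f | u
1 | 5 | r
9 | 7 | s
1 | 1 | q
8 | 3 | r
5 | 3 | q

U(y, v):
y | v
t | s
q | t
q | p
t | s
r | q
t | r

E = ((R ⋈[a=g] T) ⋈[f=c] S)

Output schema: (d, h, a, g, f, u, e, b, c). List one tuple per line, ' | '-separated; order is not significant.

Per-node cardinality:
  R → 5
  T → 5
  (R ⋈[a=g] T) → 3
  S → 5
  ((R ⋈[a=g] T) ⋈[f=c] S) → 3

== RESULT ==
d | h | a | g | f | u | e | b | c
6 | 2 | 1 | 1 | 1 | q | 3 | 5 | 1
6 | 2 | 1 | 1 | 1 | q | 6 | 7 | 1
7 | 3 | 5 | 5 | 3 | q | 9 | 8 | 3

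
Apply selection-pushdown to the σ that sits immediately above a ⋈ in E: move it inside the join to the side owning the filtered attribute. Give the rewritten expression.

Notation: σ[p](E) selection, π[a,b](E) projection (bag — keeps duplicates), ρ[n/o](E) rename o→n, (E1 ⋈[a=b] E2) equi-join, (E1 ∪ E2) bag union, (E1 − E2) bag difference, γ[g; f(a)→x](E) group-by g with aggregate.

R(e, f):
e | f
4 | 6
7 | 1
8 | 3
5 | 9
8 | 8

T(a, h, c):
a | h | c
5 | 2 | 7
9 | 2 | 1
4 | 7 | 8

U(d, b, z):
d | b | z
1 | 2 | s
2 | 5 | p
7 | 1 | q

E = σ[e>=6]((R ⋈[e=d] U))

σ filters on e, owned by the left side.
E' = (σ[e>=6](R) ⋈[e=d] U)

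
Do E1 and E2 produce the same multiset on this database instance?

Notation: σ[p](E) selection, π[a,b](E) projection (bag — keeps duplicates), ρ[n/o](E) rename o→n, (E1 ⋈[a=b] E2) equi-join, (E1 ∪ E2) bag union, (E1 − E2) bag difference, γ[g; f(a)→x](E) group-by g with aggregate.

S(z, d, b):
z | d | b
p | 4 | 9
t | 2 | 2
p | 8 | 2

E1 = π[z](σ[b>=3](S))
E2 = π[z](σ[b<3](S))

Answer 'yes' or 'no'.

E1 stepwise |·|:
  S → 3
  σ[b>=3](S) → 1
  π[z](σ[b>=3](S)) → 1
E2 stepwise |·|:
  S → 3
  σ[b<3](S) → 2
  π[z](σ[b<3](S)) → 2

E1 result:
z
p
E2 result:
z
p
t
Witness: ('t',) appears 0× in E1 but 1× in E2.

no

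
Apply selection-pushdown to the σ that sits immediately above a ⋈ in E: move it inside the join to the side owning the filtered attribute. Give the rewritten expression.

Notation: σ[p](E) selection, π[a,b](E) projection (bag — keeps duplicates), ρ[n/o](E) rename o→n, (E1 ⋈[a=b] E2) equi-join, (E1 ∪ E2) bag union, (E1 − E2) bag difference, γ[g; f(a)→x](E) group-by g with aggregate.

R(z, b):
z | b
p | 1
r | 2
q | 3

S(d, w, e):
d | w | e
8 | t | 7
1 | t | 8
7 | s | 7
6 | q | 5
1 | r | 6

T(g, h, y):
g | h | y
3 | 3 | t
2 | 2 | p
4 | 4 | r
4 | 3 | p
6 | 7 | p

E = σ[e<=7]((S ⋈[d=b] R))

σ filters on e, owned by the left side.
E' = (σ[e<=7](S) ⋈[d=b] R)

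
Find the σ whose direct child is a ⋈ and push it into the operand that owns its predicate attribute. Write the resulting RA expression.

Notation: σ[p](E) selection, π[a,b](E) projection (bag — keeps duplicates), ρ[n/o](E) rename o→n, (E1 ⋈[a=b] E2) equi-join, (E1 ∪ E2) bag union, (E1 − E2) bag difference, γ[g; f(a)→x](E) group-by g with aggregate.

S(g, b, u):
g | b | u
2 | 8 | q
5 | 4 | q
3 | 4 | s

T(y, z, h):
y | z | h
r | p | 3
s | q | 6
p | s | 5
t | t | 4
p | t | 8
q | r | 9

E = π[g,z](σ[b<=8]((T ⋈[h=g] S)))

σ filters on b, owned by the right side.
E' = π[g,z]((T ⋈[h=g] σ[b<=8](S)))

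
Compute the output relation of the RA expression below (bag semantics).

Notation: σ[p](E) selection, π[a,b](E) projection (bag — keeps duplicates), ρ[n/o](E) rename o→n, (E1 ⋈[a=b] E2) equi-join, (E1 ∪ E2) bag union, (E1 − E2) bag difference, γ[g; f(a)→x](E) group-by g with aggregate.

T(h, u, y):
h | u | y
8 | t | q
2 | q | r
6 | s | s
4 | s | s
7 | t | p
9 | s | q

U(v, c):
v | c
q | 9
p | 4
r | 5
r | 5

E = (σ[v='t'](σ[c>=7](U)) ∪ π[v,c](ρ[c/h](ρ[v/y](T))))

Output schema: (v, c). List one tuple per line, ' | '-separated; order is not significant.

Per-node cardinality:
  U → 4
  σ[c>=7](U) → 1
  σ[v='t'](σ[c>=7](U)) → 0
  T → 6
  ρ[v/y](T) → 6
  ρ[c/h](ρ[v/y](T)) → 6
  π[v,c](ρ[c/h](ρ[v/y](T))) → 6
  (σ[v='t'](σ[c>=7](U)) ∪ π[v,c](ρ[c/h](ρ[v/y](T)))) → 6

== RESULT ==
v | c
p | 7
q | 8
q | 9
r | 2
s | 4
s | 6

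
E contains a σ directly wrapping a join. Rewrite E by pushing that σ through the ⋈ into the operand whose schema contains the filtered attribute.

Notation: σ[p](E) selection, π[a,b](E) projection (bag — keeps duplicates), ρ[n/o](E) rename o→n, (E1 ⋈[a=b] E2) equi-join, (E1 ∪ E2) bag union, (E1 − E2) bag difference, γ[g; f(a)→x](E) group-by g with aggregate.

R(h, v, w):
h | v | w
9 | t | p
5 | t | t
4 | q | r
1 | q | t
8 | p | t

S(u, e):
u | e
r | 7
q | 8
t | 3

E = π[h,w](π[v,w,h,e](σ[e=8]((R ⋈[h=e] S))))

σ filters on e, owned by the right side.
E' = π[h,w](π[v,w,h,e]((R ⋈[h=e] σ[e=8](S))))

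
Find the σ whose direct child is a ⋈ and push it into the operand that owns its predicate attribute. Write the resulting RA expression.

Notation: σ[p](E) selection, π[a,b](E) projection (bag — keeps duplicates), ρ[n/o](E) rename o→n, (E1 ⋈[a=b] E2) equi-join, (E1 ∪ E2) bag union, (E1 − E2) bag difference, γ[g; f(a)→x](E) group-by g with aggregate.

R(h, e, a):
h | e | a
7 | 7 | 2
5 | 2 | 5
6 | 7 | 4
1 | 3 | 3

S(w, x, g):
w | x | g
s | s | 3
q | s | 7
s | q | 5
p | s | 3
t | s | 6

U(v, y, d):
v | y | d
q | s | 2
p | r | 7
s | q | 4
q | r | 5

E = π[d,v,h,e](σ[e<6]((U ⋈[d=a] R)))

σ filters on e, owned by the right side.
E' = π[d,v,h,e]((U ⋈[d=a] σ[e<6](R)))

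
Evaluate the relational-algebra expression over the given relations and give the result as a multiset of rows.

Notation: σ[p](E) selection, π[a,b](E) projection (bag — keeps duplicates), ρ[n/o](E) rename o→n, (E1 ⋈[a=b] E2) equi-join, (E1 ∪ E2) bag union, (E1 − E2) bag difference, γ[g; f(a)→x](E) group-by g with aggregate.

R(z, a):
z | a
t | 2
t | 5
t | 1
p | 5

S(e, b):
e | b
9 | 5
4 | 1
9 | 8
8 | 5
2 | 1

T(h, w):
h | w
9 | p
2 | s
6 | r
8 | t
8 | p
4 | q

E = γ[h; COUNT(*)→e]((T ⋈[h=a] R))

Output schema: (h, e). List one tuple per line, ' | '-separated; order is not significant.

Per-node cardinality:
  T → 6
  R → 4
  (T ⋈[h=a] R) → 1
  γ[h; COUNT(*)→e]((T ⋈[h=a] R)) → 1

== RESULT ==
h | e
2 | 1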